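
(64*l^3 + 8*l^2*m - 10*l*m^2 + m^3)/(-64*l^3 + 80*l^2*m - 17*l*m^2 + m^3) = (-8*l^2 - 2*l*m + m^2)/(8*l^2 - 9*l*m + m^2)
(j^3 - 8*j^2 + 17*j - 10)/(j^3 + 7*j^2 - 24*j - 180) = (j^2 - 3*j + 2)/(j^2 + 12*j + 36)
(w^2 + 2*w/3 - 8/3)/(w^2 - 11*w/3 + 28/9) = 3*(w + 2)/(3*w - 7)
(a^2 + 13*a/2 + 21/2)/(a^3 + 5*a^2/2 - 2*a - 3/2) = (2*a + 7)/(2*a^2 - a - 1)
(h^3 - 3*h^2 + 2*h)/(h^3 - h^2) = (h - 2)/h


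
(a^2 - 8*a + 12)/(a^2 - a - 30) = (a - 2)/(a + 5)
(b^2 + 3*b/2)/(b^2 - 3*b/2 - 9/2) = b/(b - 3)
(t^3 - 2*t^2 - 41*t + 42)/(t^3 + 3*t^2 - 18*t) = (t^2 - 8*t + 7)/(t*(t - 3))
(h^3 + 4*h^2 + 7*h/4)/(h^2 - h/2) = (4*h^2 + 16*h + 7)/(2*(2*h - 1))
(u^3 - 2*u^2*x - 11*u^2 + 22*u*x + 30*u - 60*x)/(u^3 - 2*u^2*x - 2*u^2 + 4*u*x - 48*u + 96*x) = (u^2 - 11*u + 30)/(u^2 - 2*u - 48)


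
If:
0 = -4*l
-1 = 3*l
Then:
No Solution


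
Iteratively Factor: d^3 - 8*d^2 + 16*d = (d)*(d^2 - 8*d + 16) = d*(d - 4)*(d - 4)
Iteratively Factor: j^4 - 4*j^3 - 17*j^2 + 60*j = (j)*(j^3 - 4*j^2 - 17*j + 60) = j*(j + 4)*(j^2 - 8*j + 15) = j*(j - 3)*(j + 4)*(j - 5)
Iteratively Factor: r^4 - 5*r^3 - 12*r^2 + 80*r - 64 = (r + 4)*(r^3 - 9*r^2 + 24*r - 16) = (r - 1)*(r + 4)*(r^2 - 8*r + 16) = (r - 4)*(r - 1)*(r + 4)*(r - 4)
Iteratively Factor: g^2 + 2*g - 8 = (g + 4)*(g - 2)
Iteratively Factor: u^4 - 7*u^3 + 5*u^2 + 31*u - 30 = (u - 3)*(u^3 - 4*u^2 - 7*u + 10) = (u - 5)*(u - 3)*(u^2 + u - 2) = (u - 5)*(u - 3)*(u + 2)*(u - 1)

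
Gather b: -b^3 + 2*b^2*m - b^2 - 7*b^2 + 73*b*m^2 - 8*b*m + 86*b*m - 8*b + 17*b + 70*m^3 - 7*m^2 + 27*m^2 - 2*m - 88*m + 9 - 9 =-b^3 + b^2*(2*m - 8) + b*(73*m^2 + 78*m + 9) + 70*m^3 + 20*m^2 - 90*m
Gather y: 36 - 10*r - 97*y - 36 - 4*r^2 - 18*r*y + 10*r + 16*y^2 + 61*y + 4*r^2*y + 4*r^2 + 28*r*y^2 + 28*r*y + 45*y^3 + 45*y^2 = 45*y^3 + y^2*(28*r + 61) + y*(4*r^2 + 10*r - 36)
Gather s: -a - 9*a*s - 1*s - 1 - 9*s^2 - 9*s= -a - 9*s^2 + s*(-9*a - 10) - 1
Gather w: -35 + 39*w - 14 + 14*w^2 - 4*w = 14*w^2 + 35*w - 49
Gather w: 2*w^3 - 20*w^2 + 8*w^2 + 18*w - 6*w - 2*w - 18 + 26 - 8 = 2*w^3 - 12*w^2 + 10*w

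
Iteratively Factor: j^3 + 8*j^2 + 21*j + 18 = (j + 3)*(j^2 + 5*j + 6) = (j + 2)*(j + 3)*(j + 3)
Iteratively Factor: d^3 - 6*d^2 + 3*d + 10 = (d + 1)*(d^2 - 7*d + 10) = (d - 5)*(d + 1)*(d - 2)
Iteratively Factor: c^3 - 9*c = (c - 3)*(c^2 + 3*c) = (c - 3)*(c + 3)*(c)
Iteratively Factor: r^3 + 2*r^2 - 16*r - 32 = (r - 4)*(r^2 + 6*r + 8) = (r - 4)*(r + 2)*(r + 4)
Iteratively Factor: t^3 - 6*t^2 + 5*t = (t - 5)*(t^2 - t) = t*(t - 5)*(t - 1)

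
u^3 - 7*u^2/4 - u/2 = u*(u - 2)*(u + 1/4)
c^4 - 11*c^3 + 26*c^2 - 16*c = c*(c - 8)*(c - 2)*(c - 1)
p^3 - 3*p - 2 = (p - 2)*(p + 1)^2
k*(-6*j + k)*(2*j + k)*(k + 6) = -12*j^2*k^2 - 72*j^2*k - 4*j*k^3 - 24*j*k^2 + k^4 + 6*k^3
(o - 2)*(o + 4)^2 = o^3 + 6*o^2 - 32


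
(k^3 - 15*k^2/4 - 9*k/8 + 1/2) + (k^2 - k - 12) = k^3 - 11*k^2/4 - 17*k/8 - 23/2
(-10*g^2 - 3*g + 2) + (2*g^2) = -8*g^2 - 3*g + 2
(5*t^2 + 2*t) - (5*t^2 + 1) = 2*t - 1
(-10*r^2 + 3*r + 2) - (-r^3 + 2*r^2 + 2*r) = r^3 - 12*r^2 + r + 2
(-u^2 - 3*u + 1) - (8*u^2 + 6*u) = -9*u^2 - 9*u + 1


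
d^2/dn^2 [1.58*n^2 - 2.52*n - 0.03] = 3.16000000000000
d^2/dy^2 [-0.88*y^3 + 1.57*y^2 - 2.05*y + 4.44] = 3.14 - 5.28*y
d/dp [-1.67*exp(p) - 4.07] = -1.67*exp(p)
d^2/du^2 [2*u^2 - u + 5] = 4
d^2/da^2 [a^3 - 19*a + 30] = 6*a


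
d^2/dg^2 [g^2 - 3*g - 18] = 2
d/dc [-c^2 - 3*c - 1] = -2*c - 3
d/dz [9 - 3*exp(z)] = -3*exp(z)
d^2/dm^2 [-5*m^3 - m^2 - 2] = -30*m - 2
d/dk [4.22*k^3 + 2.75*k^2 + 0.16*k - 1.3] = 12.66*k^2 + 5.5*k + 0.16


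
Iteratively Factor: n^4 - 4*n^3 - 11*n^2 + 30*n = (n - 5)*(n^3 + n^2 - 6*n) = (n - 5)*(n + 3)*(n^2 - 2*n) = n*(n - 5)*(n + 3)*(n - 2)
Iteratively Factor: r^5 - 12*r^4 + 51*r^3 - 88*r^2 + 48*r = (r - 1)*(r^4 - 11*r^3 + 40*r^2 - 48*r) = (r - 3)*(r - 1)*(r^3 - 8*r^2 + 16*r) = (r - 4)*(r - 3)*(r - 1)*(r^2 - 4*r) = (r - 4)^2*(r - 3)*(r - 1)*(r)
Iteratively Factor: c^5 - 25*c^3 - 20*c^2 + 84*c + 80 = (c + 1)*(c^4 - c^3 - 24*c^2 + 4*c + 80) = (c - 5)*(c + 1)*(c^3 + 4*c^2 - 4*c - 16) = (c - 5)*(c + 1)*(c + 4)*(c^2 - 4) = (c - 5)*(c - 2)*(c + 1)*(c + 4)*(c + 2)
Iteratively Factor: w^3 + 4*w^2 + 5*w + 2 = (w + 1)*(w^2 + 3*w + 2) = (w + 1)*(w + 2)*(w + 1)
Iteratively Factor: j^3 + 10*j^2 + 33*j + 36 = (j + 4)*(j^2 + 6*j + 9) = (j + 3)*(j + 4)*(j + 3)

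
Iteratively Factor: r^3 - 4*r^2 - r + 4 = (r - 4)*(r^2 - 1) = (r - 4)*(r - 1)*(r + 1)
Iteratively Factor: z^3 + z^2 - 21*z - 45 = (z + 3)*(z^2 - 2*z - 15) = (z - 5)*(z + 3)*(z + 3)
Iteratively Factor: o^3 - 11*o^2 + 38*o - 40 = (o - 5)*(o^2 - 6*o + 8) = (o - 5)*(o - 4)*(o - 2)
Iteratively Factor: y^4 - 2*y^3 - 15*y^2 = (y - 5)*(y^3 + 3*y^2) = (y - 5)*(y + 3)*(y^2) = y*(y - 5)*(y + 3)*(y)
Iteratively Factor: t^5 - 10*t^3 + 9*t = (t - 1)*(t^4 + t^3 - 9*t^2 - 9*t) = (t - 3)*(t - 1)*(t^3 + 4*t^2 + 3*t) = (t - 3)*(t - 1)*(t + 1)*(t^2 + 3*t) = (t - 3)*(t - 1)*(t + 1)*(t + 3)*(t)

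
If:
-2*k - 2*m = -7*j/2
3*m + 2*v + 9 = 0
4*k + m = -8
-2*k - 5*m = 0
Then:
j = -16/21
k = -20/9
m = 8/9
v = -35/6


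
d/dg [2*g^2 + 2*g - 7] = 4*g + 2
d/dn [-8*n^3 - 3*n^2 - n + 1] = -24*n^2 - 6*n - 1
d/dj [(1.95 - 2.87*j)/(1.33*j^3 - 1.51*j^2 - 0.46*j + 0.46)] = (7.6342*j^3 - 12.1142*j^2 + 5.889*j - 0.4232)/(1.7689*j^6 - 4.0166*j^5 + 1.0565*j^4 + 2.6128*j^3 - 1.1776*j^2 - 0.4232*j + 0.2116)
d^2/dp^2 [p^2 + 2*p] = 2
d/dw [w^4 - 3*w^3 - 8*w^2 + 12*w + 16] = 4*w^3 - 9*w^2 - 16*w + 12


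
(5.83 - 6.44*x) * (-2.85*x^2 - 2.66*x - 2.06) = 18.354*x^3 + 0.514900000000001*x^2 - 2.2414*x - 12.0098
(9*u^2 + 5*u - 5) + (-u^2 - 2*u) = 8*u^2 + 3*u - 5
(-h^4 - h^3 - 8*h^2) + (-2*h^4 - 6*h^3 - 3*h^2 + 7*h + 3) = -3*h^4 - 7*h^3 - 11*h^2 + 7*h + 3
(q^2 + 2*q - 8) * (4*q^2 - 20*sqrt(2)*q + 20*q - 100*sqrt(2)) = 4*q^4 - 20*sqrt(2)*q^3 + 28*q^3 - 140*sqrt(2)*q^2 + 8*q^2 - 160*q - 40*sqrt(2)*q + 800*sqrt(2)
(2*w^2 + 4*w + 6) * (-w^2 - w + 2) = -2*w^4 - 6*w^3 - 6*w^2 + 2*w + 12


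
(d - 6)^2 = d^2 - 12*d + 36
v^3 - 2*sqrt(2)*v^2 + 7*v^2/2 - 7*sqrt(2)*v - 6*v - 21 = (v + 7/2)*(v - 3*sqrt(2))*(v + sqrt(2))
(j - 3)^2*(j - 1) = j^3 - 7*j^2 + 15*j - 9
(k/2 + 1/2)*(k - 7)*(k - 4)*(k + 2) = k^4/2 - 4*k^3 - 3*k^2/2 + 31*k + 28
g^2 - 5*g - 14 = (g - 7)*(g + 2)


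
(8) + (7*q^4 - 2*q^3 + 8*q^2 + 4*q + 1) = 7*q^4 - 2*q^3 + 8*q^2 + 4*q + 9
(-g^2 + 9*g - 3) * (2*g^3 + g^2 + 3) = -2*g^5 + 17*g^4 + 3*g^3 - 6*g^2 + 27*g - 9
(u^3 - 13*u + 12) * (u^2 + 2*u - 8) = u^5 + 2*u^4 - 21*u^3 - 14*u^2 + 128*u - 96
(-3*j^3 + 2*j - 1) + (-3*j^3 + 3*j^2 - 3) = -6*j^3 + 3*j^2 + 2*j - 4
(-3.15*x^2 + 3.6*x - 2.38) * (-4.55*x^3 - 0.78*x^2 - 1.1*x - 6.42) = 14.3325*x^5 - 13.923*x^4 + 11.486*x^3 + 18.1194*x^2 - 20.494*x + 15.2796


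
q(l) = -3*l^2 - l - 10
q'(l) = -6*l - 1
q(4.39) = -72.21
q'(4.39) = -27.34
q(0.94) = -13.59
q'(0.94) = -6.64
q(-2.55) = -26.96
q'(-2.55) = 14.30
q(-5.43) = -93.02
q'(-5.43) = 31.58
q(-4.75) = -72.94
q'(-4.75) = 27.50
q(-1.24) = -13.37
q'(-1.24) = 6.44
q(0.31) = -10.60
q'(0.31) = -2.86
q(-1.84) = -18.32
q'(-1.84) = 10.04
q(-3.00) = -34.00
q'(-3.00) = 17.00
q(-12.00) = -430.00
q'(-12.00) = 71.00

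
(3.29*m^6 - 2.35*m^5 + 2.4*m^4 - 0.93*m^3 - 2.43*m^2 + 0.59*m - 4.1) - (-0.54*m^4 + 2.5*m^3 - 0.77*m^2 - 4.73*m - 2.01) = 3.29*m^6 - 2.35*m^5 + 2.94*m^4 - 3.43*m^3 - 1.66*m^2 + 5.32*m - 2.09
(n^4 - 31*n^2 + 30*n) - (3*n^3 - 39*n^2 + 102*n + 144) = n^4 - 3*n^3 + 8*n^2 - 72*n - 144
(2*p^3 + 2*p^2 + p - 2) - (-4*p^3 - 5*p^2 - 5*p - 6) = 6*p^3 + 7*p^2 + 6*p + 4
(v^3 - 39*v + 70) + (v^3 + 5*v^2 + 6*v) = 2*v^3 + 5*v^2 - 33*v + 70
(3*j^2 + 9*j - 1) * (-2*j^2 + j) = -6*j^4 - 15*j^3 + 11*j^2 - j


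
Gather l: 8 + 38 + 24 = 70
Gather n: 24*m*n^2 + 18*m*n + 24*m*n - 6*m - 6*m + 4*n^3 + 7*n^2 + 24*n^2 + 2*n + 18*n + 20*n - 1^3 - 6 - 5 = -12*m + 4*n^3 + n^2*(24*m + 31) + n*(42*m + 40) - 12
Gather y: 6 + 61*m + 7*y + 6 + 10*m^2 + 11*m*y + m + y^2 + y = 10*m^2 + 62*m + y^2 + y*(11*m + 8) + 12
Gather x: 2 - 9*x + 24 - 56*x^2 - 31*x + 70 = -56*x^2 - 40*x + 96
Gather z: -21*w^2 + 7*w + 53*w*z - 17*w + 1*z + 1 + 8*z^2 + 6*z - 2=-21*w^2 - 10*w + 8*z^2 + z*(53*w + 7) - 1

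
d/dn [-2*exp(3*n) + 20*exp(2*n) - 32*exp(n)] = (-6*exp(2*n) + 40*exp(n) - 32)*exp(n)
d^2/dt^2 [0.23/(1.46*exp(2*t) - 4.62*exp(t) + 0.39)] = ((1.0626 - 1.3432*exp(t))*(1.46*exp(2*t) - 4.62*exp(t) + 0.39) + 0.23*(2.92*exp(t) - 4.62)*(5.84*exp(t) - 9.24)*exp(t))*exp(t)/(1.46*exp(2*t) - 4.62*exp(t) + 0.39)^3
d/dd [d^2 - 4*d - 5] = 2*d - 4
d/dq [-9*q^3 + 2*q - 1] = 2 - 27*q^2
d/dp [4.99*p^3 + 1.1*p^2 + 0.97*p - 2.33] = 14.97*p^2 + 2.2*p + 0.97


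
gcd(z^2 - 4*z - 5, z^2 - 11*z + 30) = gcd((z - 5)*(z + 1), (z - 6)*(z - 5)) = z - 5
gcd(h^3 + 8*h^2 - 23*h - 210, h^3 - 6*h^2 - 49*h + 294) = h + 7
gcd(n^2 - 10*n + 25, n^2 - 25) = n - 5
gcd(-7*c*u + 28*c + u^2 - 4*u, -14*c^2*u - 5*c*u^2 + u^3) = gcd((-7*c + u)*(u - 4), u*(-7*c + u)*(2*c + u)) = -7*c + u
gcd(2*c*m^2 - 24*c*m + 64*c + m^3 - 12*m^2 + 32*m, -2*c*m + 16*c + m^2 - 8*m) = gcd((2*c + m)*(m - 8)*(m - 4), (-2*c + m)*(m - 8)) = m - 8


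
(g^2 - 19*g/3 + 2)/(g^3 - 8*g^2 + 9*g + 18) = (g - 1/3)/(g^2 - 2*g - 3)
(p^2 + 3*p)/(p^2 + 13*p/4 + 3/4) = 4*p/(4*p + 1)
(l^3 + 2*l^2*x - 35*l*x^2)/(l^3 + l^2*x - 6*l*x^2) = (l^2 + 2*l*x - 35*x^2)/(l^2 + l*x - 6*x^2)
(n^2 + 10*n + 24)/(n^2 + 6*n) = (n + 4)/n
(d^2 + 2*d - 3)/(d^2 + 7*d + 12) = (d - 1)/(d + 4)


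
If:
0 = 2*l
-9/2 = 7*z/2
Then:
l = 0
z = -9/7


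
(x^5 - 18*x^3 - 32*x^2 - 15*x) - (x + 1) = x^5 - 18*x^3 - 32*x^2 - 16*x - 1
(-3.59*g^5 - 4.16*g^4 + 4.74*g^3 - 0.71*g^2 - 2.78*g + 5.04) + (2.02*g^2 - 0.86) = -3.59*g^5 - 4.16*g^4 + 4.74*g^3 + 1.31*g^2 - 2.78*g + 4.18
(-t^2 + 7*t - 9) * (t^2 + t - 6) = -t^4 + 6*t^3 + 4*t^2 - 51*t + 54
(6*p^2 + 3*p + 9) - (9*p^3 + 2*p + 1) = -9*p^3 + 6*p^2 + p + 8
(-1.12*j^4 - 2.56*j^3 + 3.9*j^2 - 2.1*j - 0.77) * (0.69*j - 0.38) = -0.7728*j^5 - 1.3408*j^4 + 3.6638*j^3 - 2.931*j^2 + 0.2667*j + 0.2926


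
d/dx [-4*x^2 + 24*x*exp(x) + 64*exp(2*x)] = 24*x*exp(x) - 8*x + 128*exp(2*x) + 24*exp(x)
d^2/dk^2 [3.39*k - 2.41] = 0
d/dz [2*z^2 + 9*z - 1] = 4*z + 9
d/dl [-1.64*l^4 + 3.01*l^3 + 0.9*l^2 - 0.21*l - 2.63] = -6.56*l^3 + 9.03*l^2 + 1.8*l - 0.21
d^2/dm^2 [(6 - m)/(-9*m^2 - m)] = 6*(27*m^3 - 486*m^2 - 54*m - 2)/(m^3*(729*m^3 + 243*m^2 + 27*m + 1))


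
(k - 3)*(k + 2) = k^2 - k - 6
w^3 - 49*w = w*(w - 7)*(w + 7)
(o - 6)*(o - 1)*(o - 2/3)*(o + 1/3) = o^4 - 22*o^3/3 + 73*o^2/9 - 4*o/9 - 4/3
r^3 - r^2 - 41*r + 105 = (r - 5)*(r - 3)*(r + 7)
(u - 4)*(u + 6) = u^2 + 2*u - 24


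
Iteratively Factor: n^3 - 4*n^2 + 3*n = (n - 1)*(n^2 - 3*n) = (n - 3)*(n - 1)*(n)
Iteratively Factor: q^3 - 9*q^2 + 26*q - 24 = (q - 3)*(q^2 - 6*q + 8) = (q - 3)*(q - 2)*(q - 4)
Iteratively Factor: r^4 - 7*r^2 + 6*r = (r - 2)*(r^3 + 2*r^2 - 3*r) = (r - 2)*(r - 1)*(r^2 + 3*r) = (r - 2)*(r - 1)*(r + 3)*(r)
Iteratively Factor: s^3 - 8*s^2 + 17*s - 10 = (s - 2)*(s^2 - 6*s + 5) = (s - 5)*(s - 2)*(s - 1)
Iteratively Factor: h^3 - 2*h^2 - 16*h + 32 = (h - 2)*(h^2 - 16) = (h - 2)*(h + 4)*(h - 4)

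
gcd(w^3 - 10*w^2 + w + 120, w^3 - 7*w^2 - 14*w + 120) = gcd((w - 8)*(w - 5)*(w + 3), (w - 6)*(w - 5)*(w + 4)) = w - 5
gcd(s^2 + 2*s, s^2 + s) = s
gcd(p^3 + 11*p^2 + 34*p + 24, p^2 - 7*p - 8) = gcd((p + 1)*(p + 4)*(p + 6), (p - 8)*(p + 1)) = p + 1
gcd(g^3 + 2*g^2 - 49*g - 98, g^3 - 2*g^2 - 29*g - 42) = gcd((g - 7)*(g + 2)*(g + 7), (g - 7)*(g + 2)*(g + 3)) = g^2 - 5*g - 14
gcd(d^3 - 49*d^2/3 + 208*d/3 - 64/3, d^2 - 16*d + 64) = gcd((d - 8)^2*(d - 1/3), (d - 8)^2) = d^2 - 16*d + 64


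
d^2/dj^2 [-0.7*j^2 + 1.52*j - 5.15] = -1.40000000000000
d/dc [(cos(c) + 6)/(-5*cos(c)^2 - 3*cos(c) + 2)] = 5*(sin(c)^2 - 12*cos(c) - 5)*sin(c)/(5*cos(c)^2 + 3*cos(c) - 2)^2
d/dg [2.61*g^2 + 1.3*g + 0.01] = 5.22*g + 1.3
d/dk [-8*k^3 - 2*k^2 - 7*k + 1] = -24*k^2 - 4*k - 7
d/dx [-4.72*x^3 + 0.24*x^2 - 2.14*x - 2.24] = -14.16*x^2 + 0.48*x - 2.14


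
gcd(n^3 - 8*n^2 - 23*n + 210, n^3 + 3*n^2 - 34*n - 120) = n^2 - n - 30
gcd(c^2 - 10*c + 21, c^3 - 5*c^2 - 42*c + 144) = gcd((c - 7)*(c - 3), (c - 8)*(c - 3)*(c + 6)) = c - 3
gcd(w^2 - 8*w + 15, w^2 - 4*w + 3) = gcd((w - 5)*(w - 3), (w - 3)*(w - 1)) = w - 3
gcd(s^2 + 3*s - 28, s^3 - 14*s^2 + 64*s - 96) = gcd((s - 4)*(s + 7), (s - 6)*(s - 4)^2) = s - 4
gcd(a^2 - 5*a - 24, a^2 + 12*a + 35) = 1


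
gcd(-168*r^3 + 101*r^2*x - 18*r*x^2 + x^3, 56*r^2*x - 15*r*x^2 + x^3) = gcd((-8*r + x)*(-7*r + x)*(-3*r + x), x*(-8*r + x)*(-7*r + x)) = 56*r^2 - 15*r*x + x^2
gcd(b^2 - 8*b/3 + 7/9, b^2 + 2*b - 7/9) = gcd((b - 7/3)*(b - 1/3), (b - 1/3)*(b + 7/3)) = b - 1/3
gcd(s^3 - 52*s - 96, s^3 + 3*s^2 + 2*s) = s + 2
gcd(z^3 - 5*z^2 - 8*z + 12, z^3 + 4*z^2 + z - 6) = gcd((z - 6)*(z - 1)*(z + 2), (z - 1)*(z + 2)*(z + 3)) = z^2 + z - 2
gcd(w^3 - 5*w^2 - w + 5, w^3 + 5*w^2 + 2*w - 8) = w - 1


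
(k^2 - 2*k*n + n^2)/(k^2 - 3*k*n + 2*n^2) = (k - n)/(k - 2*n)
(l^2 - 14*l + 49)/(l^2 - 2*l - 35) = (l - 7)/(l + 5)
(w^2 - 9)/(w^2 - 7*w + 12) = (w + 3)/(w - 4)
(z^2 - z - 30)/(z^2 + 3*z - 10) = (z - 6)/(z - 2)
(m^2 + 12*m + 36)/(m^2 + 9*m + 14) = (m^2 + 12*m + 36)/(m^2 + 9*m + 14)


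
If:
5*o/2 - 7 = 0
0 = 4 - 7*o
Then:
No Solution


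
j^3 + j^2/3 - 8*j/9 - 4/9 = (j - 1)*(j + 2/3)^2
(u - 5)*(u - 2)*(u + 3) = u^3 - 4*u^2 - 11*u + 30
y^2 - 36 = (y - 6)*(y + 6)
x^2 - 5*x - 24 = (x - 8)*(x + 3)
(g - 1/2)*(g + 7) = g^2 + 13*g/2 - 7/2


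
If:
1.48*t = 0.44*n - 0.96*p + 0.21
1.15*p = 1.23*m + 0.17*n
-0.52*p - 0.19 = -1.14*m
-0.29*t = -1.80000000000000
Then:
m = 7.85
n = 57.16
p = 16.85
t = 6.21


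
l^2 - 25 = (l - 5)*(l + 5)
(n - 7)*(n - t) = n^2 - n*t - 7*n + 7*t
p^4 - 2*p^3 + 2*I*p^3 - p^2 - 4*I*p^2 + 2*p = p*(p - 2)*(p + I)^2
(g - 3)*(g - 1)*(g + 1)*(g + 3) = g^4 - 10*g^2 + 9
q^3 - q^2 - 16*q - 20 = (q - 5)*(q + 2)^2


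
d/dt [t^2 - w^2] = 2*t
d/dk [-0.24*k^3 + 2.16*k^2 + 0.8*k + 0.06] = -0.72*k^2 + 4.32*k + 0.8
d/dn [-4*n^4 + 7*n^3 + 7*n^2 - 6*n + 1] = -16*n^3 + 21*n^2 + 14*n - 6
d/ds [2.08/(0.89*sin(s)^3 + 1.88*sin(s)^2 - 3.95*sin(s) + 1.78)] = (-5.5536*sin(s)^2 - 7.8208*sin(s) + 8.216)*cos(s)/(0.89*sin(s)^3 + 1.88*sin(s)^2 - 3.95*sin(s) + 1.78)^2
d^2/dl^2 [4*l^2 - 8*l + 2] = 8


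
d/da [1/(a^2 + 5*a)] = (-2*a - 5)/(a^2*(a + 5)^2)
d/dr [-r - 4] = -1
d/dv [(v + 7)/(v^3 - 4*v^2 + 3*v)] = (v*(v^2 - 4*v + 3) - (v + 7)*(3*v^2 - 8*v + 3))/(v^2*(v^2 - 4*v + 3)^2)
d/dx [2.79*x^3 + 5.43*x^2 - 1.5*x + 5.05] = 8.37*x^2 + 10.86*x - 1.5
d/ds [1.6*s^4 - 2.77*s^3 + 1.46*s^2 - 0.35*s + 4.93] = 6.4*s^3 - 8.31*s^2 + 2.92*s - 0.35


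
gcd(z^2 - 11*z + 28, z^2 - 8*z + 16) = z - 4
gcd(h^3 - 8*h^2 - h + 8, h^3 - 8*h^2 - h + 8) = h^3 - 8*h^2 - h + 8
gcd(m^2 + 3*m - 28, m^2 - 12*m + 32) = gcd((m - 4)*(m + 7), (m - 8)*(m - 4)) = m - 4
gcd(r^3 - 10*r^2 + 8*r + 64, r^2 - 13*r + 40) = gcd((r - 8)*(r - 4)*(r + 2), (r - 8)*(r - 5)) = r - 8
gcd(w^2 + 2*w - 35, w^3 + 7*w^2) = w + 7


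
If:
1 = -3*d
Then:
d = -1/3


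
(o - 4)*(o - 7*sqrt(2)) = o^2 - 7*sqrt(2)*o - 4*o + 28*sqrt(2)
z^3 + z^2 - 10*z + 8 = (z - 2)*(z - 1)*(z + 4)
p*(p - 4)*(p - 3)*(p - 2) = p^4 - 9*p^3 + 26*p^2 - 24*p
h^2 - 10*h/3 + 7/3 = (h - 7/3)*(h - 1)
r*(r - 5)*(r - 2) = r^3 - 7*r^2 + 10*r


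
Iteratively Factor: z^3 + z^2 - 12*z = (z + 4)*(z^2 - 3*z) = z*(z + 4)*(z - 3)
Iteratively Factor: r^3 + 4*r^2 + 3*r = (r)*(r^2 + 4*r + 3) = r*(r + 1)*(r + 3)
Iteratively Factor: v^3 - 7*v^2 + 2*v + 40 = (v + 2)*(v^2 - 9*v + 20) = (v - 4)*(v + 2)*(v - 5)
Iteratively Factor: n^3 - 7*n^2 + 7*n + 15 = (n - 3)*(n^2 - 4*n - 5) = (n - 3)*(n + 1)*(n - 5)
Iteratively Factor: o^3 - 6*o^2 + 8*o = (o)*(o^2 - 6*o + 8) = o*(o - 2)*(o - 4)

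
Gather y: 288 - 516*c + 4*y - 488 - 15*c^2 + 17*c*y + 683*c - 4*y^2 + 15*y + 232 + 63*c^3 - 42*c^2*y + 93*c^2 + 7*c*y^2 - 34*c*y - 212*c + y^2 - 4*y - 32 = 63*c^3 + 78*c^2 - 45*c + y^2*(7*c - 3) + y*(-42*c^2 - 17*c + 15)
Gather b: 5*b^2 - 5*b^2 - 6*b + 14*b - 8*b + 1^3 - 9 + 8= 0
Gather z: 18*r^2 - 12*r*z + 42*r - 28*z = 18*r^2 + 42*r + z*(-12*r - 28)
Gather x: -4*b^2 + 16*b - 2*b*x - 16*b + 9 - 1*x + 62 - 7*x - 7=-4*b^2 + x*(-2*b - 8) + 64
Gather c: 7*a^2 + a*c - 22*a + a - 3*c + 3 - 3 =7*a^2 - 21*a + c*(a - 3)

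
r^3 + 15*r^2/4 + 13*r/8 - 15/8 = (r - 1/2)*(r + 5/4)*(r + 3)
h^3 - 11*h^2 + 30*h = h*(h - 6)*(h - 5)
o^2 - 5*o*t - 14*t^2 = (o - 7*t)*(o + 2*t)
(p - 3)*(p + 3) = p^2 - 9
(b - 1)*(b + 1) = b^2 - 1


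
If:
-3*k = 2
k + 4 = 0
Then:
No Solution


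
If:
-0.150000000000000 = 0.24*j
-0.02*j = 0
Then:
No Solution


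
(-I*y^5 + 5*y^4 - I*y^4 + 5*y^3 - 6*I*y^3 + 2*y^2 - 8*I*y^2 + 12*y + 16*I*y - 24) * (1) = -I*y^5 + 5*y^4 - I*y^4 + 5*y^3 - 6*I*y^3 + 2*y^2 - 8*I*y^2 + 12*y + 16*I*y - 24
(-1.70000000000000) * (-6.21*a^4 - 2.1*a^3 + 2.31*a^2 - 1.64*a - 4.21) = 10.557*a^4 + 3.57*a^3 - 3.927*a^2 + 2.788*a + 7.157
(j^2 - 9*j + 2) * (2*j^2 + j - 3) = 2*j^4 - 17*j^3 - 8*j^2 + 29*j - 6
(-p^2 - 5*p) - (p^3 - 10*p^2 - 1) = -p^3 + 9*p^2 - 5*p + 1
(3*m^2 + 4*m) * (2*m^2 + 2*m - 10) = 6*m^4 + 14*m^3 - 22*m^2 - 40*m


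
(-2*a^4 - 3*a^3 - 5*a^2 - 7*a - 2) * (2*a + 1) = -4*a^5 - 8*a^4 - 13*a^3 - 19*a^2 - 11*a - 2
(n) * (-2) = -2*n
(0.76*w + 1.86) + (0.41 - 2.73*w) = 2.27 - 1.97*w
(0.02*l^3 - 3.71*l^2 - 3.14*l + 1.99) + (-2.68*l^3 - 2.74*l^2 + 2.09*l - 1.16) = -2.66*l^3 - 6.45*l^2 - 1.05*l + 0.83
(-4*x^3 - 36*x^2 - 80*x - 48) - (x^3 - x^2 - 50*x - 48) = -5*x^3 - 35*x^2 - 30*x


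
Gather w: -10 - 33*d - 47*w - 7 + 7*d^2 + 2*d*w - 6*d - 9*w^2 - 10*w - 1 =7*d^2 - 39*d - 9*w^2 + w*(2*d - 57) - 18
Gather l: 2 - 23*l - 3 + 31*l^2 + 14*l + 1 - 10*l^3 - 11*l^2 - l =-10*l^3 + 20*l^2 - 10*l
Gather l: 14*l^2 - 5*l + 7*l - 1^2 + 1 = 14*l^2 + 2*l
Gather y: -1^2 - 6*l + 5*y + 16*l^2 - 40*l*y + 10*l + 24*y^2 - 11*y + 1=16*l^2 + 4*l + 24*y^2 + y*(-40*l - 6)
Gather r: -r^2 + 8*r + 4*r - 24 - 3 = -r^2 + 12*r - 27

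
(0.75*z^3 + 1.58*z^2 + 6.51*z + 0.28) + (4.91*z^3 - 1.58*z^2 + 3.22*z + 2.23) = 5.66*z^3 + 9.73*z + 2.51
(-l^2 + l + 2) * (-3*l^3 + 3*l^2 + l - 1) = 3*l^5 - 6*l^4 - 4*l^3 + 8*l^2 + l - 2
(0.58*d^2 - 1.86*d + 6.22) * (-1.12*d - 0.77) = -0.6496*d^3 + 1.6366*d^2 - 5.5342*d - 4.7894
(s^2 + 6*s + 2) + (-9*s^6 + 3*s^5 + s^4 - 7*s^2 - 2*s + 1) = -9*s^6 + 3*s^5 + s^4 - 6*s^2 + 4*s + 3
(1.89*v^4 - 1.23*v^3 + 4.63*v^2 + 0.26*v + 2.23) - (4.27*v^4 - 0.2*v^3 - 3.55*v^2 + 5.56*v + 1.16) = -2.38*v^4 - 1.03*v^3 + 8.18*v^2 - 5.3*v + 1.07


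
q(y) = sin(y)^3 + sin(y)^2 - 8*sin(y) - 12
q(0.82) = -16.92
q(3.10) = -12.33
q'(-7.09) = -5.45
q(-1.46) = -4.04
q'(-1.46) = -0.78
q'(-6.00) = -6.92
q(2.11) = -17.50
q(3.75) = -7.29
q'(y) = 3*sin(y)^2*cos(y) + 2*sin(y)*cos(y) - 8*cos(y)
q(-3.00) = -10.85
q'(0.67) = -4.39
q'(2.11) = 2.09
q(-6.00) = -14.14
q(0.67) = -16.34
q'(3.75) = 6.70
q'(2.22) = 2.72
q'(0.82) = -3.37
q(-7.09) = -6.08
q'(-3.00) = 8.14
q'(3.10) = 7.90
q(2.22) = -17.23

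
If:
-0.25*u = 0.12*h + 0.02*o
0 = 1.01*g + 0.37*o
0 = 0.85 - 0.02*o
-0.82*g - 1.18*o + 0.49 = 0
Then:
No Solution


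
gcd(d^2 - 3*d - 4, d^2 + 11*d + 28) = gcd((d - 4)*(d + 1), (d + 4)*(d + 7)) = 1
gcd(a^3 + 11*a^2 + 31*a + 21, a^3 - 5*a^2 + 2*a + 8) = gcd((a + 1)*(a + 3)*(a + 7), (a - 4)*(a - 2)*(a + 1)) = a + 1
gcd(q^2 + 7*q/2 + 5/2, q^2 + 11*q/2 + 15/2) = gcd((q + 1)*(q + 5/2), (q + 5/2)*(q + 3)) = q + 5/2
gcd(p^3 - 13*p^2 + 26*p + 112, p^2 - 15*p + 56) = p^2 - 15*p + 56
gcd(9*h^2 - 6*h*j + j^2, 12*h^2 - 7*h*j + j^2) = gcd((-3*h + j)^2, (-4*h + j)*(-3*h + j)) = 3*h - j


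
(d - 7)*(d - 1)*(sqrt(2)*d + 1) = sqrt(2)*d^3 - 8*sqrt(2)*d^2 + d^2 - 8*d + 7*sqrt(2)*d + 7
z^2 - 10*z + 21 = (z - 7)*(z - 3)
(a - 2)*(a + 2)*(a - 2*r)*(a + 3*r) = a^4 + a^3*r - 6*a^2*r^2 - 4*a^2 - 4*a*r + 24*r^2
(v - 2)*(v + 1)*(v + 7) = v^3 + 6*v^2 - 9*v - 14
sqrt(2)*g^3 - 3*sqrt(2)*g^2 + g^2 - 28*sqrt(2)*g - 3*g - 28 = (g - 7)*(g + 4)*(sqrt(2)*g + 1)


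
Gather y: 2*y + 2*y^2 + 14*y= 2*y^2 + 16*y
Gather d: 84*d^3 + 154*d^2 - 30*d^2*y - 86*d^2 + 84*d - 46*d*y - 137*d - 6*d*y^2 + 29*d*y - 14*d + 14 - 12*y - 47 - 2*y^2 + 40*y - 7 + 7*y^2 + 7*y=84*d^3 + d^2*(68 - 30*y) + d*(-6*y^2 - 17*y - 67) + 5*y^2 + 35*y - 40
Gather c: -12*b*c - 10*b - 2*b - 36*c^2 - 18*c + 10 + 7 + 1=-12*b - 36*c^2 + c*(-12*b - 18) + 18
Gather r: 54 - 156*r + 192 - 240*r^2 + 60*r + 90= -240*r^2 - 96*r + 336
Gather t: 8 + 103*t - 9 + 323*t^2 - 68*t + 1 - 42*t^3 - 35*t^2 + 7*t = -42*t^3 + 288*t^2 + 42*t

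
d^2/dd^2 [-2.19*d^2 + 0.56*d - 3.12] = -4.38000000000000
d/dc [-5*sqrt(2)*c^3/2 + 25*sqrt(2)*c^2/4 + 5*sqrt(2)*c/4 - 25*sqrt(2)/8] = 5*sqrt(2)*(-6*c^2 + 10*c + 1)/4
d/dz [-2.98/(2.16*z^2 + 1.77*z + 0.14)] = (12.8736*z + 5.2746)/(2.16*z^2 + 1.77*z + 0.14)^2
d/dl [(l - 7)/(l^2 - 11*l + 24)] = (l^2 - 11*l - (l - 7)*(2*l - 11) + 24)/(l^2 - 11*l + 24)^2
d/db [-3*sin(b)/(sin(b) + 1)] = -3*cos(b)/(sin(b) + 1)^2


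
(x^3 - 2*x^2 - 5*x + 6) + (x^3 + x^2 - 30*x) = 2*x^3 - x^2 - 35*x + 6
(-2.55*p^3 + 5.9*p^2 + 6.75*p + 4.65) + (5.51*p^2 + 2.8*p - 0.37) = -2.55*p^3 + 11.41*p^2 + 9.55*p + 4.28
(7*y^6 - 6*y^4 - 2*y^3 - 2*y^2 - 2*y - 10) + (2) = 7*y^6 - 6*y^4 - 2*y^3 - 2*y^2 - 2*y - 8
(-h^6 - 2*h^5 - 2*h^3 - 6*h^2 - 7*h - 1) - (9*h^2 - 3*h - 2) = -h^6 - 2*h^5 - 2*h^3 - 15*h^2 - 4*h + 1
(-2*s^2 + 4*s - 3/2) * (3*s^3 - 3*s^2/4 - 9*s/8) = -6*s^5 + 27*s^4/2 - 21*s^3/4 - 27*s^2/8 + 27*s/16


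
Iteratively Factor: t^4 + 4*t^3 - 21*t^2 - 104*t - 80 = (t + 4)*(t^3 - 21*t - 20) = (t + 4)^2*(t^2 - 4*t - 5) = (t + 1)*(t + 4)^2*(t - 5)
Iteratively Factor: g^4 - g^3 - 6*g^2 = (g)*(g^3 - g^2 - 6*g) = g*(g + 2)*(g^2 - 3*g) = g*(g - 3)*(g + 2)*(g)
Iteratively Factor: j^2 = (j)*(j)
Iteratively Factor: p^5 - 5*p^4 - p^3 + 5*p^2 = (p - 5)*(p^4 - p^2) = (p - 5)*(p - 1)*(p^3 + p^2) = (p - 5)*(p - 1)*(p + 1)*(p^2) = p*(p - 5)*(p - 1)*(p + 1)*(p)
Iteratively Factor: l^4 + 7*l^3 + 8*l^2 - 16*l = (l + 4)*(l^3 + 3*l^2 - 4*l) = l*(l + 4)*(l^2 + 3*l - 4) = l*(l - 1)*(l + 4)*(l + 4)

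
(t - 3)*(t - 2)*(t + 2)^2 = t^4 - t^3 - 10*t^2 + 4*t + 24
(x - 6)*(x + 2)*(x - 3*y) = x^3 - 3*x^2*y - 4*x^2 + 12*x*y - 12*x + 36*y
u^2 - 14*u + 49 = (u - 7)^2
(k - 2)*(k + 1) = k^2 - k - 2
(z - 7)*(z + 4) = z^2 - 3*z - 28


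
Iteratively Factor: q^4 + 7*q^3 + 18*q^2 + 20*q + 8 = (q + 2)*(q^3 + 5*q^2 + 8*q + 4) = (q + 2)^2*(q^2 + 3*q + 2) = (q + 2)^3*(q + 1)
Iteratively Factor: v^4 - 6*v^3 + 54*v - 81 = (v - 3)*(v^3 - 3*v^2 - 9*v + 27) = (v - 3)^2*(v^2 - 9) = (v - 3)^2*(v + 3)*(v - 3)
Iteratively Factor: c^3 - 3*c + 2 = (c - 1)*(c^2 + c - 2) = (c - 1)^2*(c + 2)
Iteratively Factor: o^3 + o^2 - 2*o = (o + 2)*(o^2 - o) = o*(o + 2)*(o - 1)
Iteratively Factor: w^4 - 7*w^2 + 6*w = (w)*(w^3 - 7*w + 6) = w*(w - 2)*(w^2 + 2*w - 3) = w*(w - 2)*(w - 1)*(w + 3)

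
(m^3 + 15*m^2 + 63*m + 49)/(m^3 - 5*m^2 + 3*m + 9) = (m^2 + 14*m + 49)/(m^2 - 6*m + 9)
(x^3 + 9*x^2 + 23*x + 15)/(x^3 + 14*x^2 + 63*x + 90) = (x + 1)/(x + 6)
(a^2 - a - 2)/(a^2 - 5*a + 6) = (a + 1)/(a - 3)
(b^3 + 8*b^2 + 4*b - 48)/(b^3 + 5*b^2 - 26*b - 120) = (b - 2)/(b - 5)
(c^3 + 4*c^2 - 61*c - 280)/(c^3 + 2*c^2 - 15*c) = (c^2 - c - 56)/(c*(c - 3))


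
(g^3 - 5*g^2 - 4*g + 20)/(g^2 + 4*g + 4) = (g^2 - 7*g + 10)/(g + 2)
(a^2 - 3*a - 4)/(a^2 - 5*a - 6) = (a - 4)/(a - 6)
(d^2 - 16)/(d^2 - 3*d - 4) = (d + 4)/(d + 1)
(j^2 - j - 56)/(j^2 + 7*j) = (j - 8)/j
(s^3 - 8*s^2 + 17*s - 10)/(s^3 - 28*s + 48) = (s^2 - 6*s + 5)/(s^2 + 2*s - 24)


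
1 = 1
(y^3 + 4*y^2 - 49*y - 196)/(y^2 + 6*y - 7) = (y^2 - 3*y - 28)/(y - 1)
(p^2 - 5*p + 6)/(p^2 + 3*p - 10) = (p - 3)/(p + 5)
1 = 1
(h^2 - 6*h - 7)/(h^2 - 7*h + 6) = (h^2 - 6*h - 7)/(h^2 - 7*h + 6)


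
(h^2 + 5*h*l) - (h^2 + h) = 5*h*l - h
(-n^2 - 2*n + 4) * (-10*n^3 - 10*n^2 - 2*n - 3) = 10*n^5 + 30*n^4 - 18*n^3 - 33*n^2 - 2*n - 12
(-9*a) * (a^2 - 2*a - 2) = -9*a^3 + 18*a^2 + 18*a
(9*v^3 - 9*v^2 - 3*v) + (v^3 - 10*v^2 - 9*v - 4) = 10*v^3 - 19*v^2 - 12*v - 4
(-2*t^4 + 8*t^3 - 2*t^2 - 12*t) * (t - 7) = -2*t^5 + 22*t^4 - 58*t^3 + 2*t^2 + 84*t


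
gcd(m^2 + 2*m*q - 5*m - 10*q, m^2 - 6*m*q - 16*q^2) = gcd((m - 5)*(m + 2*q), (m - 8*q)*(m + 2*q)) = m + 2*q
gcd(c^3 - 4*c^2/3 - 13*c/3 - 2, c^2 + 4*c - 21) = c - 3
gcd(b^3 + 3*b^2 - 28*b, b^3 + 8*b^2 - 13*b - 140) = b^2 + 3*b - 28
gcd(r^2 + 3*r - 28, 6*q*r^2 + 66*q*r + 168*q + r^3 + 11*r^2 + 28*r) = r + 7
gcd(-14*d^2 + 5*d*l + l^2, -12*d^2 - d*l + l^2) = 1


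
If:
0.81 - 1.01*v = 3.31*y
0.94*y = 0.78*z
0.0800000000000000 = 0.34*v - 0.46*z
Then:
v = 0.42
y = 0.12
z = 0.14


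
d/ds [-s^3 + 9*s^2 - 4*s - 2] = -3*s^2 + 18*s - 4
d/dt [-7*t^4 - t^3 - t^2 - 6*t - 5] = -28*t^3 - 3*t^2 - 2*t - 6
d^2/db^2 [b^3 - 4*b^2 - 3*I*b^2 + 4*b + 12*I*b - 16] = 6*b - 8 - 6*I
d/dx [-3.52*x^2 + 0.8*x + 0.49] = 0.8 - 7.04*x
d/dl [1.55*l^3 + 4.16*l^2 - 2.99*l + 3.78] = 4.65*l^2 + 8.32*l - 2.99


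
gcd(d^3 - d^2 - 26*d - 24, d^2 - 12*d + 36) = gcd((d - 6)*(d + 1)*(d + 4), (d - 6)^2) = d - 6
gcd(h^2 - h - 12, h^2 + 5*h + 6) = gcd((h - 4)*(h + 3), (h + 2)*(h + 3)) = h + 3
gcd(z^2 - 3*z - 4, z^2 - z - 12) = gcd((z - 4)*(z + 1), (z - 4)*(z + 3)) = z - 4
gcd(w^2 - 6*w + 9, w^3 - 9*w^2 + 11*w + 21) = w - 3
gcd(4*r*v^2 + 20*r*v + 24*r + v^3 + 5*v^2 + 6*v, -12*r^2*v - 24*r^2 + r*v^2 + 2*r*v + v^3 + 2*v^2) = 4*r*v + 8*r + v^2 + 2*v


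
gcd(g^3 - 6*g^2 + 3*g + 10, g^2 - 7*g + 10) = g^2 - 7*g + 10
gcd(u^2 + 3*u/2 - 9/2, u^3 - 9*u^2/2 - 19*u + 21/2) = u + 3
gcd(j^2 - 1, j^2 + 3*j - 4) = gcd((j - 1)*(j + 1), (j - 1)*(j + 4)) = j - 1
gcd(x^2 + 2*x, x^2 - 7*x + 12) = 1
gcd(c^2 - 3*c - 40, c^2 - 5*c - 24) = c - 8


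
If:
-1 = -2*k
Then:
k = 1/2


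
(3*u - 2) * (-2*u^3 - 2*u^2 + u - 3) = -6*u^4 - 2*u^3 + 7*u^2 - 11*u + 6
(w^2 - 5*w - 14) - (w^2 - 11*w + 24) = 6*w - 38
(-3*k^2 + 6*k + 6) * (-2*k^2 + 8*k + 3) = 6*k^4 - 36*k^3 + 27*k^2 + 66*k + 18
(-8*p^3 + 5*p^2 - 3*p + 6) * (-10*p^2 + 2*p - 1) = 80*p^5 - 66*p^4 + 48*p^3 - 71*p^2 + 15*p - 6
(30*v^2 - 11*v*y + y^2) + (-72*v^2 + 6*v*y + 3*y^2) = -42*v^2 - 5*v*y + 4*y^2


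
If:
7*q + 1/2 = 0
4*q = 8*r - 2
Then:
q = -1/14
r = 3/14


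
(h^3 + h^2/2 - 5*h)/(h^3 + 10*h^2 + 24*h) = (h^2 + h/2 - 5)/(h^2 + 10*h + 24)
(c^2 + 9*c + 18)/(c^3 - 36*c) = (c + 3)/(c*(c - 6))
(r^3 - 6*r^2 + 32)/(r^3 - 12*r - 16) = (r - 4)/(r + 2)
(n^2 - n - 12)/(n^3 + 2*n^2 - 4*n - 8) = (n^2 - n - 12)/(n^3 + 2*n^2 - 4*n - 8)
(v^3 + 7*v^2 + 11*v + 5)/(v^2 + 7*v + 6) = (v^2 + 6*v + 5)/(v + 6)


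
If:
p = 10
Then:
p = 10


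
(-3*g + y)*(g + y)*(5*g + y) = -15*g^3 - 13*g^2*y + 3*g*y^2 + y^3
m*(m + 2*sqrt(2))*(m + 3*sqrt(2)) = m^3 + 5*sqrt(2)*m^2 + 12*m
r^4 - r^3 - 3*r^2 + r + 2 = (r - 2)*(r - 1)*(r + 1)^2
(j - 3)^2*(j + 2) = j^3 - 4*j^2 - 3*j + 18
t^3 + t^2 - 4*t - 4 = (t - 2)*(t + 1)*(t + 2)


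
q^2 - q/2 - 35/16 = (q - 7/4)*(q + 5/4)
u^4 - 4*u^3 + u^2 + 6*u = u*(u - 3)*(u - 2)*(u + 1)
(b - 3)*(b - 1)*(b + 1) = b^3 - 3*b^2 - b + 3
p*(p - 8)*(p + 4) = p^3 - 4*p^2 - 32*p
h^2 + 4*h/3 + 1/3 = (h + 1/3)*(h + 1)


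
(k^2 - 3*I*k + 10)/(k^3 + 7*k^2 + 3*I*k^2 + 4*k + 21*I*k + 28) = (k^2 - 3*I*k + 10)/(k^3 + k^2*(7 + 3*I) + k*(4 + 21*I) + 28)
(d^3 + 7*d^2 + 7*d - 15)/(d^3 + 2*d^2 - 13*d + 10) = (d + 3)/(d - 2)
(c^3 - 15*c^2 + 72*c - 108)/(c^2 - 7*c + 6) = (c^2 - 9*c + 18)/(c - 1)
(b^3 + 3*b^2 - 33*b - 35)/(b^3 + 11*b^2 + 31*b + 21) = (b - 5)/(b + 3)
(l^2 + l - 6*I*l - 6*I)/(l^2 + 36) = (l + 1)/(l + 6*I)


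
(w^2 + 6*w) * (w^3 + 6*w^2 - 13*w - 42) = w^5 + 12*w^4 + 23*w^3 - 120*w^2 - 252*w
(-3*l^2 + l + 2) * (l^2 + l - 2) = -3*l^4 - 2*l^3 + 9*l^2 - 4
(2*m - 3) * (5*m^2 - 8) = 10*m^3 - 15*m^2 - 16*m + 24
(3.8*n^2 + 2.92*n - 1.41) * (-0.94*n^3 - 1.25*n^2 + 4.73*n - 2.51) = -3.572*n^5 - 7.4948*n^4 + 15.6494*n^3 + 6.0361*n^2 - 13.9985*n + 3.5391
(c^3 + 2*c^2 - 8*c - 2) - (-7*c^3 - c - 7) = 8*c^3 + 2*c^2 - 7*c + 5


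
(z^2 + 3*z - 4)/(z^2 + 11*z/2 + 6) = 2*(z - 1)/(2*z + 3)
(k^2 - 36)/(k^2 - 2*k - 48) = (k - 6)/(k - 8)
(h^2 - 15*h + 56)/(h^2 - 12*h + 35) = (h - 8)/(h - 5)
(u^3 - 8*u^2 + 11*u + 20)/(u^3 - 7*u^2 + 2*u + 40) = (u + 1)/(u + 2)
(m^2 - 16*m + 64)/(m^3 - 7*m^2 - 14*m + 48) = (m - 8)/(m^2 + m - 6)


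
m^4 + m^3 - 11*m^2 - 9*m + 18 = (m - 3)*(m - 1)*(m + 2)*(m + 3)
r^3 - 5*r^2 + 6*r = r*(r - 3)*(r - 2)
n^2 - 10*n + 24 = (n - 6)*(n - 4)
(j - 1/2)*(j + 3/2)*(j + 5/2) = j^3 + 7*j^2/2 + 7*j/4 - 15/8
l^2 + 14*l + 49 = (l + 7)^2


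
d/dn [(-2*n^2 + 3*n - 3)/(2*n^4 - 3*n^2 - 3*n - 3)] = ((4*n - 3)*(-2*n^4 + 3*n^2 + 3*n + 3) - (2*n^2 - 3*n + 3)*(-8*n^3 + 6*n + 3))/(-2*n^4 + 3*n^2 + 3*n + 3)^2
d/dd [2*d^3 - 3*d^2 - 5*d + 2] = 6*d^2 - 6*d - 5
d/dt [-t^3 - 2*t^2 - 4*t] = -3*t^2 - 4*t - 4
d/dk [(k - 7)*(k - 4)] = 2*k - 11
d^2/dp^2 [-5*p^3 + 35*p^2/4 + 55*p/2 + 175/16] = 35/2 - 30*p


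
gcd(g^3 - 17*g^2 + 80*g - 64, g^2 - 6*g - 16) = g - 8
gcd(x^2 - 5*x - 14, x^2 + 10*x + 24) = 1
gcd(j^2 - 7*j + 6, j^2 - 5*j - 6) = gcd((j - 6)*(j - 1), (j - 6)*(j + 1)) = j - 6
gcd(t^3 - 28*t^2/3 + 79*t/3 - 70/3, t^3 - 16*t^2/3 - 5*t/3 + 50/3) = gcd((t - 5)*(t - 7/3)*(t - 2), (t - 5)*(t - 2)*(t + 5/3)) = t^2 - 7*t + 10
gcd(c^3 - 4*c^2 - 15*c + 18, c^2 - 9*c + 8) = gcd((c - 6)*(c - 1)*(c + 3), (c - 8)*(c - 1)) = c - 1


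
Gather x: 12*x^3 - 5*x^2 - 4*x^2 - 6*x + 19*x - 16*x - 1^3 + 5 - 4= 12*x^3 - 9*x^2 - 3*x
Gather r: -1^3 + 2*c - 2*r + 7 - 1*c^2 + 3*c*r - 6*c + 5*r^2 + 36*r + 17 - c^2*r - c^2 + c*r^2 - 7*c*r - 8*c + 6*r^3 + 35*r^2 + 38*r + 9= -2*c^2 - 12*c + 6*r^3 + r^2*(c + 40) + r*(-c^2 - 4*c + 72) + 32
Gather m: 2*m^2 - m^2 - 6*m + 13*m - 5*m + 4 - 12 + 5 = m^2 + 2*m - 3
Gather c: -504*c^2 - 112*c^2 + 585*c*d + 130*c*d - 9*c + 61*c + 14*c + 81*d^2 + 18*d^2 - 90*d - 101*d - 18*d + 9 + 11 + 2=-616*c^2 + c*(715*d + 66) + 99*d^2 - 209*d + 22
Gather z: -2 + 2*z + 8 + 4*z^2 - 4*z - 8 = 4*z^2 - 2*z - 2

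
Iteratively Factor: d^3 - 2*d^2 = (d)*(d^2 - 2*d) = d*(d - 2)*(d)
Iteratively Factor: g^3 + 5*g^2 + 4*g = (g + 4)*(g^2 + g) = (g + 1)*(g + 4)*(g)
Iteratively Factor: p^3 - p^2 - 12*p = (p)*(p^2 - p - 12) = p*(p + 3)*(p - 4)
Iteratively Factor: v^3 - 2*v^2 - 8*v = (v)*(v^2 - 2*v - 8) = v*(v + 2)*(v - 4)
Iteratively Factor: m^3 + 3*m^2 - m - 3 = (m + 3)*(m^2 - 1) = (m - 1)*(m + 3)*(m + 1)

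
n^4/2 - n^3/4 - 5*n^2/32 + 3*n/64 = n*(n/2 + 1/4)*(n - 3/4)*(n - 1/4)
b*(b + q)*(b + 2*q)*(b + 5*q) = b^4 + 8*b^3*q + 17*b^2*q^2 + 10*b*q^3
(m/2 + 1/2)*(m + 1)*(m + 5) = m^3/2 + 7*m^2/2 + 11*m/2 + 5/2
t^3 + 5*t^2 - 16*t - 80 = (t - 4)*(t + 4)*(t + 5)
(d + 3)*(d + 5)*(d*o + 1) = d^3*o + 8*d^2*o + d^2 + 15*d*o + 8*d + 15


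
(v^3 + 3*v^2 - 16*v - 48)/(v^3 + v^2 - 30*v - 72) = (v - 4)/(v - 6)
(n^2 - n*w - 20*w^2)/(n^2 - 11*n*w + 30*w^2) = (-n - 4*w)/(-n + 6*w)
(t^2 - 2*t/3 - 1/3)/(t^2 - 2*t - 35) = (-3*t^2 + 2*t + 1)/(3*(-t^2 + 2*t + 35))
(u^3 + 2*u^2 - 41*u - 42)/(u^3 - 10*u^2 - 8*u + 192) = (u^2 + 8*u + 7)/(u^2 - 4*u - 32)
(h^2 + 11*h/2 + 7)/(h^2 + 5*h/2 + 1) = (2*h + 7)/(2*h + 1)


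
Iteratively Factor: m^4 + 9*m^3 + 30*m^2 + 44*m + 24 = (m + 2)*(m^3 + 7*m^2 + 16*m + 12) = (m + 2)^2*(m^2 + 5*m + 6) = (m + 2)^3*(m + 3)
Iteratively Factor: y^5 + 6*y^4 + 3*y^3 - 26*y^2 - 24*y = (y + 3)*(y^4 + 3*y^3 - 6*y^2 - 8*y) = y*(y + 3)*(y^3 + 3*y^2 - 6*y - 8) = y*(y + 1)*(y + 3)*(y^2 + 2*y - 8) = y*(y + 1)*(y + 3)*(y + 4)*(y - 2)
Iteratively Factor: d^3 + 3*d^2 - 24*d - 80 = (d + 4)*(d^2 - d - 20) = (d - 5)*(d + 4)*(d + 4)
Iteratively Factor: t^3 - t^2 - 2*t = (t + 1)*(t^2 - 2*t) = (t - 2)*(t + 1)*(t)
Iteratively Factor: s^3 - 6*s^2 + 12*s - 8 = (s - 2)*(s^2 - 4*s + 4) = (s - 2)^2*(s - 2)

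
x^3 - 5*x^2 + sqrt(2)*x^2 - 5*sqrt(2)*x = x*(x - 5)*(x + sqrt(2))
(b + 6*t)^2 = b^2 + 12*b*t + 36*t^2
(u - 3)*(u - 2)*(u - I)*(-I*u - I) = -I*u^4 - u^3 + 4*I*u^3 + 4*u^2 - I*u^2 - u - 6*I*u - 6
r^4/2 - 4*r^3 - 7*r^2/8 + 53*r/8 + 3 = (r/2 + 1/4)*(r - 8)*(r - 3/2)*(r + 1)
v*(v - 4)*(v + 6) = v^3 + 2*v^2 - 24*v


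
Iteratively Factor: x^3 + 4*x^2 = (x)*(x^2 + 4*x) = x^2*(x + 4)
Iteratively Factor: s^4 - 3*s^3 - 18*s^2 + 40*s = (s)*(s^3 - 3*s^2 - 18*s + 40) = s*(s - 2)*(s^2 - s - 20) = s*(s - 5)*(s - 2)*(s + 4)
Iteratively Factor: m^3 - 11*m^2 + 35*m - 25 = (m - 1)*(m^2 - 10*m + 25) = (m - 5)*(m - 1)*(m - 5)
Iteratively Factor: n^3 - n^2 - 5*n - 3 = (n + 1)*(n^2 - 2*n - 3) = (n + 1)^2*(n - 3)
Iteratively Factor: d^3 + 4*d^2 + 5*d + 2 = (d + 1)*(d^2 + 3*d + 2) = (d + 1)^2*(d + 2)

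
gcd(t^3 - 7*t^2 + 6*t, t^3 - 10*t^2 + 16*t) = t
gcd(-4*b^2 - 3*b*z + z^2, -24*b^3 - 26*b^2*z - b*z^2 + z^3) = b + z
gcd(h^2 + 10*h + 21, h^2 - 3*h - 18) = h + 3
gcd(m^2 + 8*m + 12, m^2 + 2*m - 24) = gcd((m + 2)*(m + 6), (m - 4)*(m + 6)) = m + 6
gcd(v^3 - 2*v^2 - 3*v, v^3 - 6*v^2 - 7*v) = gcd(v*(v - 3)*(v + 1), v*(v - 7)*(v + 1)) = v^2 + v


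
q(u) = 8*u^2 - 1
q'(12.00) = 192.00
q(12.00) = 1151.00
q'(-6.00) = -96.00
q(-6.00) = 287.00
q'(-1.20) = -19.20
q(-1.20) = 10.52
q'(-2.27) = -36.32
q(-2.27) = 40.22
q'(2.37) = 37.92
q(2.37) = 43.94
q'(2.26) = 36.16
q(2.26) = 39.86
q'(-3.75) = -60.00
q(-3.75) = 111.50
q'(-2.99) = -47.84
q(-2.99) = 70.52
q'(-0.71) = -11.36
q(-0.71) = 3.03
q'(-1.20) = -19.20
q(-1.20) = 10.52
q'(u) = 16*u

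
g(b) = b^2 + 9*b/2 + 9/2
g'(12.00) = 28.50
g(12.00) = 202.50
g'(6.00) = 16.50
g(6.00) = 67.50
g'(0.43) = 5.36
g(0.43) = 6.62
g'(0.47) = 5.44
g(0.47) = 6.84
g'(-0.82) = 2.86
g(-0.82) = 1.48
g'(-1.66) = 1.18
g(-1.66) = -0.21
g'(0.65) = 5.80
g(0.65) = 7.85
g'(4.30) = 13.10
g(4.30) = 42.34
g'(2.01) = 8.52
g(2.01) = 17.59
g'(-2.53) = -0.56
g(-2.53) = -0.48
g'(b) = 2*b + 9/2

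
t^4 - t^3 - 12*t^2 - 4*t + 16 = (t - 4)*(t - 1)*(t + 2)^2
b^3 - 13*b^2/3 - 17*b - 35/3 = (b - 7)*(b + 1)*(b + 5/3)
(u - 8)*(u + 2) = u^2 - 6*u - 16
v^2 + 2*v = v*(v + 2)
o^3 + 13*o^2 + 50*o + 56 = (o + 2)*(o + 4)*(o + 7)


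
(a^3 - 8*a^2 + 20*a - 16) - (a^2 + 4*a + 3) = a^3 - 9*a^2 + 16*a - 19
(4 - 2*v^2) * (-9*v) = 18*v^3 - 36*v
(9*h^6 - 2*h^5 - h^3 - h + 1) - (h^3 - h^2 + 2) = 9*h^6 - 2*h^5 - 2*h^3 + h^2 - h - 1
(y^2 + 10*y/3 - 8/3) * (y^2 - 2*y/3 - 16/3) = y^4 + 8*y^3/3 - 92*y^2/9 - 16*y + 128/9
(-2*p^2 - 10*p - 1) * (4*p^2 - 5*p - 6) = -8*p^4 - 30*p^3 + 58*p^2 + 65*p + 6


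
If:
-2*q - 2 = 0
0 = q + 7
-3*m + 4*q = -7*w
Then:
No Solution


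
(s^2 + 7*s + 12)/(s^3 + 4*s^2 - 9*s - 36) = 1/(s - 3)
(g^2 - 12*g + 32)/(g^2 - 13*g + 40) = (g - 4)/(g - 5)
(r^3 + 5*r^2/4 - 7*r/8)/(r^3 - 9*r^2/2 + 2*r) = (r + 7/4)/(r - 4)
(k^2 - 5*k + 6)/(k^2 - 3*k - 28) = (-k^2 + 5*k - 6)/(-k^2 + 3*k + 28)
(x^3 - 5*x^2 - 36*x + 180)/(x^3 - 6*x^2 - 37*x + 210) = (x - 6)/(x - 7)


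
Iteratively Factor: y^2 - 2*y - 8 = (y + 2)*(y - 4)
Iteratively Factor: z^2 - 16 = (z - 4)*(z + 4)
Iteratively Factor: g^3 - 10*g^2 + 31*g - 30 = (g - 3)*(g^2 - 7*g + 10) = (g - 5)*(g - 3)*(g - 2)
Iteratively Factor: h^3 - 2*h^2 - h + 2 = (h - 2)*(h^2 - 1) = (h - 2)*(h + 1)*(h - 1)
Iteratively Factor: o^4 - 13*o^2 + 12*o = (o + 4)*(o^3 - 4*o^2 + 3*o) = o*(o + 4)*(o^2 - 4*o + 3) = o*(o - 3)*(o + 4)*(o - 1)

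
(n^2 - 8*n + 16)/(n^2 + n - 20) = (n - 4)/(n + 5)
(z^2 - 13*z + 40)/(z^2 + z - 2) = (z^2 - 13*z + 40)/(z^2 + z - 2)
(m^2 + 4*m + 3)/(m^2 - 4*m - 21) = (m + 1)/(m - 7)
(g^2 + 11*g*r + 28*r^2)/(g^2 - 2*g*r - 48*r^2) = (-g^2 - 11*g*r - 28*r^2)/(-g^2 + 2*g*r + 48*r^2)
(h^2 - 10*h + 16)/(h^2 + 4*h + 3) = (h^2 - 10*h + 16)/(h^2 + 4*h + 3)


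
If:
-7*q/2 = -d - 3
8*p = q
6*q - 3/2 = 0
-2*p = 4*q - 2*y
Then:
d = -17/8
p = 1/32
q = 1/4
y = 17/32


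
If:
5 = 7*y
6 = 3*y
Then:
No Solution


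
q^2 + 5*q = q*(q + 5)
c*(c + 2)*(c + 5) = c^3 + 7*c^2 + 10*c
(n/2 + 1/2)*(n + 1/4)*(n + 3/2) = n^3/2 + 11*n^2/8 + 17*n/16 + 3/16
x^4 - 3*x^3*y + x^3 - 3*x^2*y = x^2*(x + 1)*(x - 3*y)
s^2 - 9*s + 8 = (s - 8)*(s - 1)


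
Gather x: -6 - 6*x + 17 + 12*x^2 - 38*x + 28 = 12*x^2 - 44*x + 39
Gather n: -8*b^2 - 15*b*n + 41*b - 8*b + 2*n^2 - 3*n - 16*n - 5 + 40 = -8*b^2 + 33*b + 2*n^2 + n*(-15*b - 19) + 35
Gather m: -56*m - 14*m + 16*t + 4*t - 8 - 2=-70*m + 20*t - 10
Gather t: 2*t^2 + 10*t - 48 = 2*t^2 + 10*t - 48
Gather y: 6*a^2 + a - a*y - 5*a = 6*a^2 - a*y - 4*a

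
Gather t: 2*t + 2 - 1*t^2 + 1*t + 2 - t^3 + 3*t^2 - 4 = -t^3 + 2*t^2 + 3*t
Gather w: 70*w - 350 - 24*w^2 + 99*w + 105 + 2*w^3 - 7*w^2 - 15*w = 2*w^3 - 31*w^2 + 154*w - 245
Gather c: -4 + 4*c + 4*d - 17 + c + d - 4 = 5*c + 5*d - 25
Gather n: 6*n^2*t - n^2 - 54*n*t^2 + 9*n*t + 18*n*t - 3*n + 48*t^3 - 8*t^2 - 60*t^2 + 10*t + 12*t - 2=n^2*(6*t - 1) + n*(-54*t^2 + 27*t - 3) + 48*t^3 - 68*t^2 + 22*t - 2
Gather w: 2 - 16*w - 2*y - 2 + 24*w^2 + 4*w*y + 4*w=24*w^2 + w*(4*y - 12) - 2*y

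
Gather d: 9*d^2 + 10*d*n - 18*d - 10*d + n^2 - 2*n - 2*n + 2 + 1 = 9*d^2 + d*(10*n - 28) + n^2 - 4*n + 3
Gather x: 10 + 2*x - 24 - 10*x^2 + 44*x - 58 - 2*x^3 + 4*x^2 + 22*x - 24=-2*x^3 - 6*x^2 + 68*x - 96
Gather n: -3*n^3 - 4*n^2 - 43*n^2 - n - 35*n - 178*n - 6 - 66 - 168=-3*n^3 - 47*n^2 - 214*n - 240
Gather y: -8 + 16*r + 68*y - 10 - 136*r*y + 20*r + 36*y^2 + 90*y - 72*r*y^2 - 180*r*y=36*r + y^2*(36 - 72*r) + y*(158 - 316*r) - 18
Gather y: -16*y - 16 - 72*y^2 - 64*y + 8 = -72*y^2 - 80*y - 8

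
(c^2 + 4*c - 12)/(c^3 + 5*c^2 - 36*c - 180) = (c - 2)/(c^2 - c - 30)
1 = 1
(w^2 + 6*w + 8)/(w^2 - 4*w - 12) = (w + 4)/(w - 6)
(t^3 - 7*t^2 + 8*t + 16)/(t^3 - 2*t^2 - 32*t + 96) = (t + 1)/(t + 6)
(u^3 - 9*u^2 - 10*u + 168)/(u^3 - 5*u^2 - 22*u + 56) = (u - 6)/(u - 2)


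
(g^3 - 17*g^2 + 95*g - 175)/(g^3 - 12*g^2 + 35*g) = (g - 5)/g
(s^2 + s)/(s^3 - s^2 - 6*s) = (s + 1)/(s^2 - s - 6)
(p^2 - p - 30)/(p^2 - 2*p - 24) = (p + 5)/(p + 4)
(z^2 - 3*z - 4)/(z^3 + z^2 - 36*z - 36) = (z - 4)/(z^2 - 36)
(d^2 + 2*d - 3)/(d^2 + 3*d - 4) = (d + 3)/(d + 4)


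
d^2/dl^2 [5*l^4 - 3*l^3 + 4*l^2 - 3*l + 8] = 60*l^2 - 18*l + 8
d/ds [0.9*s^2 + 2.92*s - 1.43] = 1.8*s + 2.92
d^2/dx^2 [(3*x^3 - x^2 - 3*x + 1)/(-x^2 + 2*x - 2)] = 2*(-x^3 + 27*x^2 - 48*x + 14)/(x^6 - 6*x^5 + 18*x^4 - 32*x^3 + 36*x^2 - 24*x + 8)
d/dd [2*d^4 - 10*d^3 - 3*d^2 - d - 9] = 8*d^3 - 30*d^2 - 6*d - 1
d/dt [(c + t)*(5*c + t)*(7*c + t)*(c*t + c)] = c*(35*c^3 + 94*c^2*t + 47*c^2 + 39*c*t^2 + 26*c*t + 4*t^3 + 3*t^2)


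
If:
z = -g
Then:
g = -z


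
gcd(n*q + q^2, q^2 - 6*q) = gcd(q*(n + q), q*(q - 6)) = q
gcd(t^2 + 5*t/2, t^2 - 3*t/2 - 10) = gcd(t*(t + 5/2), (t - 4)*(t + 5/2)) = t + 5/2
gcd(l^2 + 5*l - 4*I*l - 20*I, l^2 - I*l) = 1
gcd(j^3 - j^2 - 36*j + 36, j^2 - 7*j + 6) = j^2 - 7*j + 6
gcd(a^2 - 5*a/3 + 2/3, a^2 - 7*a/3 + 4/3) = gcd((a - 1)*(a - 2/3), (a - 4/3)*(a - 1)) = a - 1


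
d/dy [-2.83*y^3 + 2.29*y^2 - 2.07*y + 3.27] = -8.49*y^2 + 4.58*y - 2.07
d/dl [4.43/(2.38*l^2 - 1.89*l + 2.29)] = (8.3727 - 21.0868*l)/(2.38*l^2 - 1.89*l + 2.29)^2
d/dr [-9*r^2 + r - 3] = 1 - 18*r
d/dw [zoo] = 0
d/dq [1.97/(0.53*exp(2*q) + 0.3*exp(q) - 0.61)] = (-2.0882*exp(q) - 0.591)*exp(q)/(0.53*exp(2*q) + 0.3*exp(q) - 0.61)^2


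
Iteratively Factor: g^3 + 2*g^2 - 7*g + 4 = (g - 1)*(g^2 + 3*g - 4) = (g - 1)*(g + 4)*(g - 1)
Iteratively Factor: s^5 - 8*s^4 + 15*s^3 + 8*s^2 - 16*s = (s - 1)*(s^4 - 7*s^3 + 8*s^2 + 16*s) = (s - 4)*(s - 1)*(s^3 - 3*s^2 - 4*s) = s*(s - 4)*(s - 1)*(s^2 - 3*s - 4) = s*(s - 4)*(s - 1)*(s + 1)*(s - 4)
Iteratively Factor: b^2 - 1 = (b - 1)*(b + 1)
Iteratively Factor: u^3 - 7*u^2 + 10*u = (u - 5)*(u^2 - 2*u) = (u - 5)*(u - 2)*(u)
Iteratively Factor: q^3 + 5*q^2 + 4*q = (q)*(q^2 + 5*q + 4) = q*(q + 4)*(q + 1)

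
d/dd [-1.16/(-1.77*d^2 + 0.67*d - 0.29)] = (0.7772 - 4.1064*d)/(1.77*d^2 - 0.67*d + 0.29)^2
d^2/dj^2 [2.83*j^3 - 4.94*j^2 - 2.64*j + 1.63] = 16.98*j - 9.88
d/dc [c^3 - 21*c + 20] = 3*c^2 - 21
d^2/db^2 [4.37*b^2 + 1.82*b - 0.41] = 8.74000000000000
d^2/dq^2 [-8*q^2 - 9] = -16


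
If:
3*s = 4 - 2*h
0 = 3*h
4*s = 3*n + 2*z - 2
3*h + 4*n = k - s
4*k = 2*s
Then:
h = 0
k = 2/3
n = -1/6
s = 4/3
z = 47/12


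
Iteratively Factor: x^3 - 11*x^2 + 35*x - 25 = (x - 1)*(x^2 - 10*x + 25) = (x - 5)*(x - 1)*(x - 5)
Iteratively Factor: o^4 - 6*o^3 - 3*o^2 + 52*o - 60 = (o - 5)*(o^3 - o^2 - 8*o + 12) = (o - 5)*(o + 3)*(o^2 - 4*o + 4) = (o - 5)*(o - 2)*(o + 3)*(o - 2)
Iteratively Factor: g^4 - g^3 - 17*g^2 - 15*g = (g - 5)*(g^3 + 4*g^2 + 3*g) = g*(g - 5)*(g^2 + 4*g + 3) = g*(g - 5)*(g + 1)*(g + 3)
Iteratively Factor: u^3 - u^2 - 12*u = (u)*(u^2 - u - 12) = u*(u - 4)*(u + 3)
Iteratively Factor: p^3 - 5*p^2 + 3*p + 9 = (p - 3)*(p^2 - 2*p - 3) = (p - 3)^2*(p + 1)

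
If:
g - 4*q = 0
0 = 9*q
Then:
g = 0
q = 0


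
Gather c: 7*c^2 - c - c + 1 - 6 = 7*c^2 - 2*c - 5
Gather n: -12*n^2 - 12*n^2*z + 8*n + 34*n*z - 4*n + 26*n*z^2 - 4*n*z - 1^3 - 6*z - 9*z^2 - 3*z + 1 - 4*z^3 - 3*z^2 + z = n^2*(-12*z - 12) + n*(26*z^2 + 30*z + 4) - 4*z^3 - 12*z^2 - 8*z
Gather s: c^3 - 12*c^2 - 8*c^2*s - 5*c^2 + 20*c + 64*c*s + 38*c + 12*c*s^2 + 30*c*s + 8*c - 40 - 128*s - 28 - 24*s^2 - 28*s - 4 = c^3 - 17*c^2 + 66*c + s^2*(12*c - 24) + s*(-8*c^2 + 94*c - 156) - 72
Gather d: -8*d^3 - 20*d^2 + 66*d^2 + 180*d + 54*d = -8*d^3 + 46*d^2 + 234*d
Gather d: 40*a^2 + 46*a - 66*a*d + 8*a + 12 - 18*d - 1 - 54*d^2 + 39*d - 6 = 40*a^2 + 54*a - 54*d^2 + d*(21 - 66*a) + 5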